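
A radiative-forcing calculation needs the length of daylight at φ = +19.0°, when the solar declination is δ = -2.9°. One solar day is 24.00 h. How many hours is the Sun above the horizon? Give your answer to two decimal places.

11.87 h

cos H₀ = −tan φ · tan δ = −tan(+19.0°) × tan(-2.900°) = 0.0174, so H₀ = 1.5534 rad = 89.00°.
Daylight = 2H₀/(2π) × 24.00 h = (1.5534/π) × 24.00 = 11.87 h.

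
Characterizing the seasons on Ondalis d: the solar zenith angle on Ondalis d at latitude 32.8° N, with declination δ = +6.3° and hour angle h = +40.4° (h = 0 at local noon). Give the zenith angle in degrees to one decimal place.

θ_z = 45.9°

cos θ_z = sin ϕ sin δ + cos ϕ cos δ cos h = 0.059444 + 0.636258 = 0.695702.
θ_z = arccos(0.695702) = 45.9°.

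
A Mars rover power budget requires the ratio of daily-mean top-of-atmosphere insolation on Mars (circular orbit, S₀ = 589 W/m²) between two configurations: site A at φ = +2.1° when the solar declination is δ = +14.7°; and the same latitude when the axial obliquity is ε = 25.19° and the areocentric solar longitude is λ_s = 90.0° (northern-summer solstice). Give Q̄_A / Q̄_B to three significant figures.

Q̄_A / Q̄_B ≈ 1.06

— Configuration A (φ=+2.1°):
cos H₀ = −tan(+2.1°) tan(+14.700°) = -0.0096, H₀ = 1.5804 rad.
Bracket: H₀ sin φ sin δ + cos φ cos δ sin H₀ = 1.5804×0.03664×0.25376 + 0.99933×0.96727×0.99995 = 0.014694 + 0.966574 = 0.981268.
Q̄ = (S₀/π) × [bracket] = (589/π) × 0.981268 = 183.97 W/m².
— Configuration B (φ=+2.1°):
sin δ = sin 25.19° × sin 90.0° = 0.42562, so δ = +25.190°.
cos H₀ = −tan(+2.1°) tan(+25.190°) = -0.0172, H₀ = 1.5880 rad.
Bracket: H₀ sin φ sin δ + cos φ cos δ sin H₀ = 1.5880×0.03664×0.42562 + 0.99933×0.90490×0.99985 = 0.024764 + 0.904158 = 0.928922.
Q̄ = (S₀/π) × [bracket] = (589/π) × 0.928922 = 174.16 W/m².
Ratio Q̄_A / Q̄_B = 183.97 / 174.16 = 1.056.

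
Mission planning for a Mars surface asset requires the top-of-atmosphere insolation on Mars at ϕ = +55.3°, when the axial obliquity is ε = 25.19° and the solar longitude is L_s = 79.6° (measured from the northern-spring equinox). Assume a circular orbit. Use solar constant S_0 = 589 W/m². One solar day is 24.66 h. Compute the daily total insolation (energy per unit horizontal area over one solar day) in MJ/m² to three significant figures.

19.6 MJ/m²

Solar declination: sin δ = sin ε · sin L_s = sin 25.19° × sin 79.6° = 0.41863, so δ = +24.748°.
cos h₀ = −tan(+55.3°) tan(+24.748°) = -0.6657, h₀ = 2.2993 rad.
Bracket: h₀ sin ϕ sin δ + cos ϕ cos δ sin h₀ = 2.2993×0.82214×0.41863 + 0.56928×0.90816×0.74620 = 0.791356 + 0.385783 = 1.177139.
Q̄ = (S_0/π) × [bracket] = (589/π) × 1.177139 = 220.70 W/m².
Daily total = Q̄ × 24.66 h × 3600 s/h = 220.70 × 24.66 × 3600 / 10⁶ = 19.59 MJ/m².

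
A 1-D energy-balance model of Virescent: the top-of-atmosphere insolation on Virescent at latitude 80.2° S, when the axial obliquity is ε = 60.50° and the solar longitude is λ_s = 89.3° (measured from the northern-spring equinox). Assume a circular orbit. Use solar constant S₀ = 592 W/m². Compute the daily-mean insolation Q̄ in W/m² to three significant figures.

Solar declination: sin δ = sin ε · sin λ_s = sin 60.50° × sin 89.3° = 0.87029, so δ = +60.492°.
cos H₀ = −tan(-80.2°) tan(+60.492°) = 10.2296 ≥ 1 ⇒ polar night, H₀ = 0 and Q̄ = 0.

Q̄ ≈ 0.00 W/m²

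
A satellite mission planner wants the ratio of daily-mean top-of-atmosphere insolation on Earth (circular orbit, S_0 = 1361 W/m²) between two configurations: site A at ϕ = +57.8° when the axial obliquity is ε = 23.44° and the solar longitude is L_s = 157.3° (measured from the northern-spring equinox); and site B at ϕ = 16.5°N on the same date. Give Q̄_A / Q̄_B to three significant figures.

Q̄_A / Q̄_B ≈ 0.734

— Configuration A (ϕ=+57.8°):
Solar declination: sin δ = sin ε · sin L_s = sin 23.44° × sin 157.3° = 0.15351, so δ = +8.830°.
cos h₀ = −tan(+57.8°) tan(+8.830°) = -0.2467, h₀ = 1.8201 rad.
Bracket: h₀ sin ϕ sin δ + cos ϕ cos δ sin h₀ = 1.8201×0.84619×0.15351 + 0.53288×0.98815×0.96909 = 0.236428 + 0.510289 = 0.746717.
Q̄ = (S_0/π) × [bracket] = (1361/π) × 0.746717 = 323.49 W/m².
— Configuration B (ϕ=+16.5°):
cos h₀ = −tan(+16.5°) tan(+8.830°) = -0.0460, h₀ = 1.6168 rad.
Bracket: h₀ sin ϕ sin δ + cos ϕ cos δ sin h₀ = 1.6168×0.28402×0.15351 + 0.95882×0.98815×0.99894 = 0.070492 + 0.946454 = 1.016946.
Q̄ = (S_0/π) × [bracket] = (1361/π) × 1.016946 = 440.56 W/m².
Ratio Q̄_A / Q̄_B = 323.49 / 440.56 = 0.7343.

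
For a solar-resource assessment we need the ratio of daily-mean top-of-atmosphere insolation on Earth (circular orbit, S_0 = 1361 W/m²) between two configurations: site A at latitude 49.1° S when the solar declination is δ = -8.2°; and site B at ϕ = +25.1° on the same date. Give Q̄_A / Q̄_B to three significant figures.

— Configuration A (ϕ=-49.1°):
cos h₀ = −tan(-49.1°) tan(-8.200°) = -0.1664, h₀ = 1.7379 rad.
Bracket: h₀ sin ϕ sin δ + cos ϕ cos δ sin h₀ = 1.7379×-0.75585×-0.14263 + 0.65474×0.98978×0.98607 = 0.187358 + 0.639021 = 0.826379.
Q̄ = (S_0/π) × [bracket] = (1361/π) × 0.826379 = 358.00 W/m².
— Configuration B (ϕ=+25.1°):
cos h₀ = −tan(+25.1°) tan(-8.200°) = 0.0675, h₀ = 1.5032 rad.
Bracket: h₀ sin ϕ sin δ + cos ϕ cos δ sin h₀ = 1.5032×0.42420×-0.14263 + 0.90557×0.98978×0.99772 = -0.090949 + 0.894271 = 0.803322.
Q̄ = (S_0/π) × [bracket] = (1361/π) × 0.803322 = 348.01 W/m².
Ratio Q̄_A / Q̄_B = 358.00 / 348.01 = 1.029.

Q̄_A / Q̄_B ≈ 1.03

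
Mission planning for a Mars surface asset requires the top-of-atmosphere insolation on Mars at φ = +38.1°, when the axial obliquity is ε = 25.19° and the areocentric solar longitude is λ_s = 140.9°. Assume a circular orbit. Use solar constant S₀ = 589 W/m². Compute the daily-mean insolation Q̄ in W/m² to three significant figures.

sin δ = sin 25.19° × sin 140.9° = 0.26843, so δ = +15.571°.
cos H₀ = −tan(+38.1°) tan(+15.571°) = -0.2185, H₀ = 1.7911 rad.
Bracket: H₀ sin φ sin δ + cos φ cos δ sin H₀ = 1.7911×0.61704×0.26843 + 0.78694×0.96330×0.97584 = 0.296664 + 0.739745 = 1.036409.
Q̄ = (S₀/π) × [bracket] = (589/π) × 1.036409 = 194.3 W/m².

Q̄ ≈ 194 W/m²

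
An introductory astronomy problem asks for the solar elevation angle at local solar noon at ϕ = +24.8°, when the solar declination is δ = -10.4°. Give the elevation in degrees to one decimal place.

At local noon the hour angle is zero, so the zenith angle equals |ϕ − δ| = |+24.8° − (-10.400°)| = 35.200°.
Elevation = 90° − 35.200° = 54.8°.

54.8°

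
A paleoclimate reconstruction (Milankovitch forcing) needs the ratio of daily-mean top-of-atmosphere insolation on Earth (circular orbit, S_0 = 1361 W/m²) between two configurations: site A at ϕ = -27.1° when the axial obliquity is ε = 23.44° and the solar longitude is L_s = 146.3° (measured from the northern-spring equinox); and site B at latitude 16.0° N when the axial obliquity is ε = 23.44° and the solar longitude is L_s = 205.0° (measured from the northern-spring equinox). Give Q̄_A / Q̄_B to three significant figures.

Q̄_A / Q̄_B ≈ 0.818

— Configuration A (ϕ=-27.1°):
Solar declination: sin δ = sin ε · sin L_s = sin 23.44° × sin 146.3° = 0.22071, so δ = +12.751°.
cos h₀ = −tan(-27.1°) tan(+12.751°) = 0.1158, h₀ = 1.4547 rad.
Bracket: h₀ sin ϕ sin δ + cos ϕ cos δ sin h₀ = 1.4547×-0.45554×0.22071 + 0.89021×0.97534×0.99327 = -0.146259 + 0.862414 = 0.716155.
Q̄ = (S_0/π) × [bracket] = (1361/π) × 0.716155 = 310.25 W/m².
— Configuration B (ϕ=+16.0°):
Solar declination: sin δ = sin ε · sin L_s = sin 23.44° × sin 205.0° = -0.16811, so δ = -9.678°.
cos h₀ = −tan(+16.0°) tan(-9.678°) = 0.0489, h₀ = 1.5219 rad.
Bracket: h₀ sin ϕ sin δ + cos ϕ cos δ sin h₀ = 1.5219×0.27564×-0.16811 + 0.96126×0.98577×0.99880 = -0.070522 + 0.946444 = 0.875922.
Q̄ = (S_0/π) × [bracket] = (1361/π) × 0.875922 = 379.47 W/m².
Ratio Q̄_A / Q̄_B = 310.25 / 379.47 = 0.8176.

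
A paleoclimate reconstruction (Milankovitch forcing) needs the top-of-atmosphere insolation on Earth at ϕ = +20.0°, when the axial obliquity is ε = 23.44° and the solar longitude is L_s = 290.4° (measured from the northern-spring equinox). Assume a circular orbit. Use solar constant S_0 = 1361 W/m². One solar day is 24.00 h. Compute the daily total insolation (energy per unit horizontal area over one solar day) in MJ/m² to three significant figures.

25.5 MJ/m²

Solar declination: sin δ = sin ε · sin L_s = sin 23.44° × sin 290.4° = -0.37284, so δ = -21.891°.
cos h₀ = −tan(+20.0°) tan(-21.891°) = 0.1462, h₀ = 1.4240 rad.
Bracket: h₀ sin ϕ sin δ + cos ϕ cos δ sin h₀ = 1.4240×0.34202×-0.37284 + 0.93969×0.92790×0.98925 = -0.181587 + 0.862565 = 0.680978.
Q̄ = (S_0/π) × [bracket] = (1361/π) × 0.680978 = 295.01 W/m².
Daily total = Q̄ × 24.00 h × 3600 s/h = 295.01 × 24.00 × 3600 / 10⁶ = 25.49 MJ/m².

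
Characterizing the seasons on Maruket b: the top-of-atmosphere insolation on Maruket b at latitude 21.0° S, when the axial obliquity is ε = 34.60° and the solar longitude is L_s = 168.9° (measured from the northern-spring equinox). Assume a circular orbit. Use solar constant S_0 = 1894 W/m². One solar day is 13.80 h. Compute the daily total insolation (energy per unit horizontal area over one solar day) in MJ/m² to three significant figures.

Solar declination: sin δ = sin ε · sin L_s = sin 34.60° × sin 168.9° = 0.10932, so δ = +6.276°.
cos h₀ = −tan(-21.0°) tan(+6.276°) = 0.0422, h₀ = 1.5286 rad.
Bracket: h₀ sin ϕ sin δ + cos ϕ cos δ sin h₀ = 1.5286×-0.35837×0.10932 + 0.93358×0.99401×0.99911 = -0.059886 + 0.927162 = 0.867276.
Q̄ = (S_0/π) × [bracket] = (1894/π) × 0.867276 = 522.86 W/m².
Daily total = Q̄ × 13.80 h × 3600 s/h = 522.86 × 13.80 × 3600 / 10⁶ = 25.98 MJ/m².

26.0 MJ/m²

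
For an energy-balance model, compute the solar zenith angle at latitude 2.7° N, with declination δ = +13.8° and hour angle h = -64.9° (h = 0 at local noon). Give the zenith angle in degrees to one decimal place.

θ_z = 65.0°

cos θ_z = sin ϕ sin δ + cos ϕ cos δ cos h = 0.011236 + 0.411497 = 0.422733.
θ_z = arccos(0.422733) = 65.0°.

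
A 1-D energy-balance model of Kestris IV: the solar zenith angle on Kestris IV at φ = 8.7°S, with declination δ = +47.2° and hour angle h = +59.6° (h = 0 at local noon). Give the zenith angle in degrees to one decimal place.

θ_z = 76.8°

cos θ_z = sin φ sin δ + cos φ cos δ cos h = -0.110985 + 0.339864 = 0.228879.
θ_z = arccos(0.228879) = 76.8°.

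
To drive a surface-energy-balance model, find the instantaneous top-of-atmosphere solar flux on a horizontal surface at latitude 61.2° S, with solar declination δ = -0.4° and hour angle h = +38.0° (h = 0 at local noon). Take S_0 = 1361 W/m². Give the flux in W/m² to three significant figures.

cos θ_z = sin ϕ sin δ + cos ϕ cos δ cos h = 0.006118 + 0.379618 = 0.385736.
Flux = S_0 · cos θ_z = 1361 × 0.385736 = 525.0 W/m².

525 W/m²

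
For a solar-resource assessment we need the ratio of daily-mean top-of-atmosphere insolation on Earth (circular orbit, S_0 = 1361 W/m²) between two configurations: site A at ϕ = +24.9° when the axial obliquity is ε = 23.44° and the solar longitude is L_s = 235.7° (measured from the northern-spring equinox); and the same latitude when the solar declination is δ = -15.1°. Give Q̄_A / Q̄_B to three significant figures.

Q̄_A / Q̄_B ≈ 0.916

— Configuration A (ϕ=+24.9°):
Solar declination: sin δ = sin ε · sin L_s = sin 23.44° × sin 235.7° = -0.32861, so δ = -19.185°.
cos h₀ = −tan(+24.9°) tan(-19.185°) = 0.1615, h₀ = 1.4086 rad.
Bracket: h₀ sin ϕ sin δ + cos ϕ cos δ sin h₀ = 1.4086×0.42104×-0.32861 + 0.90704×0.94446×0.98687 = -0.194891 + 0.845415 = 0.650524.
Q̄ = (S_0/π) × [bracket] = (1361/π) × 0.650524 = 281.82 W/m².
— Configuration B (ϕ=+24.9°):
cos h₀ = −tan(+24.9°) tan(-15.100°) = 0.1252, h₀ = 1.4452 rad.
Bracket: h₀ sin ϕ sin δ + cos ϕ cos δ sin h₀ = 1.4452×0.42104×-0.26050 + 0.90704×0.96547×0.99213 = -0.158511 + 0.868828 = 0.710317.
Q̄ = (S_0/π) × [bracket] = (1361/π) × 0.710317 = 307.72 W/m².
Ratio Q̄_A / Q̄_B = 281.82 / 307.72 = 0.9158.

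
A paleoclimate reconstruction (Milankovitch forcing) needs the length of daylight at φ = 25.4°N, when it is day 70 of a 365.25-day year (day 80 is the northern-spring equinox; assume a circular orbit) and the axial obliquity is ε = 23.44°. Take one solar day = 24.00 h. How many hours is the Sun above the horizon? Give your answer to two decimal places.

Solar longitude: λ_s = 360° × (70 − 80)/365.25 = -9.856°, i.e. -9.856° + 360° = 350.144°.
sin δ = sin 23.44° × sin 350.144° = -0.06809, so δ = -3.904°.
cos H₀ = −tan φ · tan δ = −tan(+25.4°) × tan(-3.904°) = 0.0324, so H₀ = 1.5384 rad = 88.14°.
Daylight = 2H₀/(2π) × 24.00 h = (1.5384/π) × 24.00 = 11.75 h.

11.75 h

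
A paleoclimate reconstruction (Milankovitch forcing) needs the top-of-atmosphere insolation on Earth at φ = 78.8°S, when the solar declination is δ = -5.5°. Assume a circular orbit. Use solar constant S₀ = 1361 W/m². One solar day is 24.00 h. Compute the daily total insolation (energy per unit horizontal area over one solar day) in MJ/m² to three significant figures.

cos H₀ = −tan(-78.8°) tan(-5.500°) = -0.4863, H₀ = 2.0786 rad.
Bracket: H₀ sin φ sin δ + cos φ cos δ sin H₀ = 2.0786×-0.98096×-0.09585 + 0.19423×0.99540×0.87379 = 0.195440 + 0.168936 = 0.364376.
Q̄ = (S₀/π) × [bracket] = (1361/π) × 0.364376 = 157.85 W/m².
Daily total = Q̄ × 24.00 h × 3600 s/h = 157.85 × 24.00 × 3600 / 10⁶ = 13.64 MJ/m².

13.6 MJ/m²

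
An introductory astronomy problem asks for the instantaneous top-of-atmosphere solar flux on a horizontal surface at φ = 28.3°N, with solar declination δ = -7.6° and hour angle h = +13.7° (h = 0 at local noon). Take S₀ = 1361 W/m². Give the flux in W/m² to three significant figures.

1.07e+03 W/m²

cos θ_z = sin φ sin δ + cos φ cos δ cos h = -0.062701 + 0.847913 = 0.785212.
Flux = S₀ · cos θ_z = 1361 × 0.785212 = 1069 W/m².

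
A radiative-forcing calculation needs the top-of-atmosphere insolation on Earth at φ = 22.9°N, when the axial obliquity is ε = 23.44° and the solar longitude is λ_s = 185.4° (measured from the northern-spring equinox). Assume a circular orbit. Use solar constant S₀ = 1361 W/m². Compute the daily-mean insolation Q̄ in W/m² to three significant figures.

Q̄ ≈ 389 W/m²

Solar declination: sin δ = sin ε · sin λ_s = sin 23.44° × sin 185.4° = -0.03744, so δ = -2.145°.
cos H₀ = −tan(+22.9°) tan(-2.145°) = 0.0158, H₀ = 1.5550 rad.
Bracket: H₀ sin φ sin δ + cos φ cos δ sin H₀ = 1.5550×0.38912×-0.03744 + 0.92119×0.99930×0.99987 = -0.022654 + 0.920425 = 0.897771.
Q̄ = (S₀/π) × [bracket] = (1361/π) × 0.897771 = 388.9 W/m².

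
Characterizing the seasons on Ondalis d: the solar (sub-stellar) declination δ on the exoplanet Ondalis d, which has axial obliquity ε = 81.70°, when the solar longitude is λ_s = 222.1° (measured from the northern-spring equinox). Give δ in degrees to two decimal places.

sin δ = sin ε · sin λ_s = sin 81.70° × sin 222.1° = -0.663404.
δ = arcsin(-0.663404) = -41.56°.

δ = -41.56°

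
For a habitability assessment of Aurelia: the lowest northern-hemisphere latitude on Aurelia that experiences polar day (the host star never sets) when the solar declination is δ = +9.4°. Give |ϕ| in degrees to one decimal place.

Polar day requires cos h₀ = −tan ϕ tan δ ≤ −1, i.e. tan ϕ tan δ ≥ 1.
The boundary is |tan ϕ| · |tan δ| = 1, so |ϕ| = 90° − |δ| = 90° − 9.4° = 80.6° in the northern hemisphere.

|ϕ| = 80.6°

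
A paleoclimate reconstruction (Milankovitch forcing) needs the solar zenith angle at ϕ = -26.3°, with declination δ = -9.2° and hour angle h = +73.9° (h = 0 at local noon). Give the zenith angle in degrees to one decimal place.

cos θ_z = sin ϕ sin δ + cos ϕ cos δ cos h = 0.070839 + 0.245411 = 0.316250.
θ_z = arccos(0.316250) = 71.6°.

θ_z = 71.6°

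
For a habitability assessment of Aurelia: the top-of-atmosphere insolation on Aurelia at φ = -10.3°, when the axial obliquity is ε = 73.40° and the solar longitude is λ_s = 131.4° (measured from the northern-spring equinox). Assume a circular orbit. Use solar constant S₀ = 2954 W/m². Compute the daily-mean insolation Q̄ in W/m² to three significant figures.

Q̄ ≈ 465 W/m²

Solar declination: sin δ = sin ε · sin λ_s = sin 73.40° × sin 131.4° = 0.71885, so δ = +45.959°.
cos H₀ = −tan(-10.3°) tan(+45.959°) = 0.1879, H₀ = 1.3818 rad.
Bracket: H₀ sin φ sin δ + cos φ cos δ sin H₀ = 1.3818×-0.17880×0.71885 + 0.98389×0.69517×0.98218 = -0.177603 + 0.671782 = 0.494179.
Q̄ = (S₀/π) × [bracket] = (2954/π) × 0.494179 = 464.7 W/m².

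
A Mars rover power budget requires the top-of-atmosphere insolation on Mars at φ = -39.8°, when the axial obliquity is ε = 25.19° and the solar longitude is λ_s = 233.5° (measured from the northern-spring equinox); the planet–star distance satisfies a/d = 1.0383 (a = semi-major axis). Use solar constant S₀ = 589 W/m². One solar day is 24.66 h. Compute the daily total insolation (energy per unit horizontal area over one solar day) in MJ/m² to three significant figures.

19.7 MJ/m²

Solar declination: sin δ = sin ε · sin λ_s = sin 25.19° × sin 233.5° = -0.34214, so δ = -20.007°.
cos H₀ = −tan(-39.8°) tan(-20.007°) = -0.3034, H₀ = 1.8790 rad.
Bracket: H₀ sin φ sin δ + cos φ cos δ sin H₀ = 1.8790×-0.64011×-0.34214 + 0.76828×0.93965×0.95287 = 0.411515 + 0.687890 = 1.099405.
Inverse-square distance factor (a/d)² = 1.0383² = 1.078067.
Q̄ = (S₀/π) × 1.078067 × [bracket] = (589/π) × 1.078067 × 1.099405 = 222.21 W/m².
Daily total = Q̄ × 24.66 h × 3600 s/h = 222.21 × 24.66 × 3600 / 10⁶ = 19.73 MJ/m².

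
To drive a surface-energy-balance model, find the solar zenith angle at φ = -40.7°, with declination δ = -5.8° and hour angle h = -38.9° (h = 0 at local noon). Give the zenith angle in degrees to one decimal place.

θ_z = 49.2°

cos θ_z = sin φ sin δ + cos φ cos δ cos h = 0.065899 + 0.586992 = 0.652891.
θ_z = arccos(0.652891) = 49.2°.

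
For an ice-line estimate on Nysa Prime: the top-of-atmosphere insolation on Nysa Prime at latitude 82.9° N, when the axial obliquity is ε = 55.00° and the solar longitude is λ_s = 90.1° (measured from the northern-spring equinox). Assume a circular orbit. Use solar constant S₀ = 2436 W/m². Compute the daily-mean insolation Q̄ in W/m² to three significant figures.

Q̄ ≈ 1.98e+03 W/m²

Solar declination: sin δ = sin ε · sin λ_s = sin 55.00° × sin 90.1° = 0.81915, so δ = +55.000°.
cos H₀ = −tan(+82.9°) tan(+55.000°) = -11.4658 ≤ −1 ⇒ polar day, H₀ = π.
Bracket: H₀ sin φ sin δ + cos φ cos δ sin H₀ = 3.1416×0.99233×0.81915 + 0.12360×0.57358×0.00000 = 2.553703 + 0.000000 = 2.553703.
Q̄ = (S₀/π) × [bracket] = (2436/π) × 2.553703 = 1980 W/m².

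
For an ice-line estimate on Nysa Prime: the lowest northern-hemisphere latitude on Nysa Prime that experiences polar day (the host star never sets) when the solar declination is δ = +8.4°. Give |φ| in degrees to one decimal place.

Polar day requires cos H₀ = −tan φ tan δ ≤ −1, i.e. tan φ tan δ ≥ 1.
The boundary is |tan φ| · |tan δ| = 1, so |φ| = 90° − |δ| = 90° − 8.4° = 81.6° in the northern hemisphere.

|φ| = 81.6°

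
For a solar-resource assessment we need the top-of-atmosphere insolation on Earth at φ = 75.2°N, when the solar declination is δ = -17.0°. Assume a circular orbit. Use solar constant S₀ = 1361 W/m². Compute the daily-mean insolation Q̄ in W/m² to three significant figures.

Q̄ ≈ 0.00 W/m²

cos H₀ = −tan(+75.2°) tan(-17.000°) = 1.1571 ≥ 1 ⇒ polar night, H₀ = 0 and Q̄ = 0.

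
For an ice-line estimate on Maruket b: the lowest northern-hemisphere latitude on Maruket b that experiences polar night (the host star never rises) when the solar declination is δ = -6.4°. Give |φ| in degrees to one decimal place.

Polar night requires cos H₀ = −tan φ tan δ ≥ 1, i.e. tan φ tan δ ≤ −1.
The boundary is |tan φ| · |tan δ| = 1, so |φ| = 90° − |δ| = 90° − 6.4° = 83.6° in the northern hemisphere.

|φ| = 83.6°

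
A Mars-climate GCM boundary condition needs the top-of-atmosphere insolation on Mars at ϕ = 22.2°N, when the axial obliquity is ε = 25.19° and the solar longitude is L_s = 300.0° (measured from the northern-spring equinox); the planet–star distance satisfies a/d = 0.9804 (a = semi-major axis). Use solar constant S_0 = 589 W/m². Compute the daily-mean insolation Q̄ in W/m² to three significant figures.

Q̄ ≈ 118 W/m²

Solar declination: sin δ = sin ε · sin L_s = sin 25.19° × sin 300.0° = -0.36860, so δ = -21.629°.
cos h₀ = −tan(+22.2°) tan(-21.629°) = 0.1618, h₀ = 1.4083 rad.
Bracket: h₀ sin ϕ sin δ + cos ϕ cos δ sin h₀ = 1.4083×0.37784×-0.36860 + 0.92587×0.92959×0.98682 = -0.196137 + 0.849336 = 0.653199.
Inverse-square distance factor (a/d)² = 0.9804² = 0.961184.
Q̄ = (S_0/π) × 0.961184 × [bracket] = (589/π) × 0.961184 × 0.653199 = 117.7 W/m².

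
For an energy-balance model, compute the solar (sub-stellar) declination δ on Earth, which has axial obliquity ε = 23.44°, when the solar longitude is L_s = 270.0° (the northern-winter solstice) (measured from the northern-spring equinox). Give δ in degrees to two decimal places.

sin δ = sin ε · sin L_s = sin 23.44° × sin 270.0° = -0.397789.
δ = arcsin(-0.397789) = -23.44°.

δ = -23.44°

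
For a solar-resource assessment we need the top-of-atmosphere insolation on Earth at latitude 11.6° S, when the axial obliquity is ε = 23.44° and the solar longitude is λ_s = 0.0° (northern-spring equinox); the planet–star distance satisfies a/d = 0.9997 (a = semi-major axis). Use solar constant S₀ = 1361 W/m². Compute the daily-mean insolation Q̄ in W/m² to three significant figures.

Q̄ ≈ 424 W/m²

Solar declination: sin δ = sin ε · sin λ_s = sin 23.44° × sin 0.0° = 0.00000, so δ = +0.000°.
cos H₀ = −tan(-11.6°) tan(+0.000°) = 0.0000, H₀ = 1.5708 rad.
Bracket: H₀ sin φ sin δ + cos φ cos δ sin H₀ = 1.5708×-0.20108×0.00000 + 0.97958×1.00000×1.00000 = -0.000000 + 0.979580 = 0.979580.
Inverse-square distance factor (a/d)² = 0.9997² = 0.999400.
Q̄ = (S₀/π) × 0.999400 × [bracket] = (1361/π) × 0.999400 × 0.979580 = 424.1 W/m².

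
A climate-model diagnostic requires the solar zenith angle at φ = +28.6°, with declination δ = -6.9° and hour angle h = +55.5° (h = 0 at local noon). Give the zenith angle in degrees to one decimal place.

cos θ_z = sin φ sin δ + cos φ cos δ cos h = -0.057509 + 0.493693 = 0.436184.
θ_z = arccos(0.436184) = 64.1°.

θ_z = 64.1°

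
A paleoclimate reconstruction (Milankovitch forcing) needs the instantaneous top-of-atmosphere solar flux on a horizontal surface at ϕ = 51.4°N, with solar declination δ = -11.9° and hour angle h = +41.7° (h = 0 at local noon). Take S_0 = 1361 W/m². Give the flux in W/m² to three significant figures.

cos θ_z = sin ϕ sin δ + cos ϕ cos δ cos h = -0.161153 + 0.455802 = 0.294649.
Flux = S_0 · cos θ_z = 1361 × 0.294649 = 401.0 W/m².

401 W/m²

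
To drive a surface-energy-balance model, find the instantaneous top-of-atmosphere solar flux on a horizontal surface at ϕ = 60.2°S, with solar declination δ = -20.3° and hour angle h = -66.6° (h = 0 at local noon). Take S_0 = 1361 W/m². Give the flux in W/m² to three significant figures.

cos θ_z = sin ϕ sin δ + cos ϕ cos δ cos h = 0.301059 + 0.185113 = 0.486172.
Flux = S_0 · cos θ_z = 1361 × 0.486172 = 661.7 W/m².

662 W/m²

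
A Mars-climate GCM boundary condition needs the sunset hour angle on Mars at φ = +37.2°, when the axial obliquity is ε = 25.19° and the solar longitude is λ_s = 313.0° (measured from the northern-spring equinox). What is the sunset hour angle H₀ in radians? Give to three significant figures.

H₀ = 1.32 rad

Solar declination: sin δ = sin ε · sin λ_s = sin 25.19° × sin 313.0° = -0.31128, so δ = -18.136°.
cos H₀ = −tan φ · tan δ = −tan(+37.2°) × tan(-18.136°) = 0.2486, so H₀ = 1.3195 rad = 75.60°.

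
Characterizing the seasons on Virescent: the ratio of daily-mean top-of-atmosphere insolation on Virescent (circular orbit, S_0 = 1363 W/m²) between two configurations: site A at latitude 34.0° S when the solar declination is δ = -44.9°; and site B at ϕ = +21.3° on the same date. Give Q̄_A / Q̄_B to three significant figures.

Q̄_A / Q̄_B ≈ 4.37

— Configuration A (ϕ=-34.0°):
cos h₀ = −tan(-34.0°) tan(-44.900°) = -0.6722, h₀ = 2.3079 rad.
Bracket: h₀ sin ϕ sin δ + cos ϕ cos δ sin h₀ = 2.3079×-0.55919×-0.70587 + 0.82904×0.70834×0.74041 = 0.910964 + 0.434800 = 1.345764.
Q̄ = (S_0/π) × [bracket] = (1363/π) × 1.345764 = 583.87 W/m².
— Configuration B (ϕ=+21.3°):
cos h₀ = −tan(+21.3°) tan(-44.900°) = 0.3885, h₀ = 1.1718 rad.
Bracket: h₀ sin ϕ sin δ + cos ϕ cos δ sin h₀ = 1.1718×0.36325×-0.70587 + 0.93169×0.70834×0.92144 = -0.300458 + 0.608107 = 0.307649.
Q̄ = (S_0/π) × [bracket] = (1363/π) × 0.307649 = 133.48 W/m².
Ratio Q̄_A / Q̄_B = 583.87 / 133.48 = 4.374.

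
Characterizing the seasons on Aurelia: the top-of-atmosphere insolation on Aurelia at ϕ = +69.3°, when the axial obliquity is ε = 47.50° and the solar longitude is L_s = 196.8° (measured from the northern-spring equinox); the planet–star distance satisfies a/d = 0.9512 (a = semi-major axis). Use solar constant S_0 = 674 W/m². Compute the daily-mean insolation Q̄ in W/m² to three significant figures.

Solar declination: sin δ = sin ε · sin L_s = sin 47.50° × sin 196.8° = -0.21310, so δ = -12.304°.
cos h₀ = −tan(+69.3°) tan(-12.304°) = 0.5772, h₀ = 0.9555 rad.
Bracket: h₀ sin ϕ sin δ + cos ϕ cos δ sin h₀ = 0.9555×0.93544×-0.21310 + 0.35347×0.97703×0.81660 = -0.190472 + 0.282013 = 0.091541.
Inverse-square distance factor (a/d)² = 0.9512² = 0.904781.
Q̄ = (S_0/π) × 0.904781 × [bracket] = (674/π) × 0.904781 × 0.091541 = 17.77 W/m².

Q̄ ≈ 17.8 W/m²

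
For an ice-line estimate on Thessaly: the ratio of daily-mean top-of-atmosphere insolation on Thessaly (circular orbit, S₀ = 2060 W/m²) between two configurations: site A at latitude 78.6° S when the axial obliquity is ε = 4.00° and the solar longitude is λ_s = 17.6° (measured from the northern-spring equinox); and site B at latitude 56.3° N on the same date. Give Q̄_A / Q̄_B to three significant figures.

Q̄_A / Q̄_B ≈ 0.285

— Configuration A (φ=-78.6°):
Solar declination: sin δ = sin ε · sin λ_s = sin 4.00° × sin 17.6° = 0.02109, so δ = +1.209°.
cos H₀ = −tan(-78.6°) tan(+1.209°) = 0.1046, H₀ = 1.4660 rad.
Bracket: H₀ sin φ sin δ + cos φ cos δ sin H₀ = 1.4660×-0.98027×0.02109 + 0.19766×0.99978×0.99451 = -0.030308 + 0.196532 = 0.166224.
Q̄ = (S₀/π) × [bracket] = (2060/π) × 0.166224 = 109.00 W/m².
— Configuration B (φ=+56.3°):
cos H₀ = −tan(+56.3°) tan(+1.209°) = -0.0316, H₀ = 1.6024 rad.
Bracket: H₀ sin φ sin δ + cos φ cos δ sin H₀ = 1.6024×0.83195×0.02109 + 0.55484×0.99978×0.99950 = 0.028115 + 0.554441 = 0.582556.
Q̄ = (S₀/π) × [bracket] = (2060/π) × 0.582556 = 381.99 W/m².
Ratio Q̄_A / Q̄_B = 109.00 / 381.99 = 0.2853.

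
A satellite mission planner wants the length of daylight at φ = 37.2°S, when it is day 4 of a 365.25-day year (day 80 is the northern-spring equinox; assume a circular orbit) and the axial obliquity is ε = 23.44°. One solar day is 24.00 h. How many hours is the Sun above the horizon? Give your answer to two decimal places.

14.45 h

Solar longitude: λ_s = 360° × (4 − 80)/365.25 = -74.908°, i.e. -74.908° + 360° = 285.092°.
sin δ = sin 23.44° × sin 285.092° = -0.38407, so δ = -22.586°.
cos H₀ = −tan φ · tan δ = −tan(-37.2°) × tan(-22.586°) = -0.3157, so H₀ = 1.8920 rad = 108.41°.
Daylight = 2H₀/(2π) × 24.00 h = (1.8920/π) × 24.00 = 14.45 h.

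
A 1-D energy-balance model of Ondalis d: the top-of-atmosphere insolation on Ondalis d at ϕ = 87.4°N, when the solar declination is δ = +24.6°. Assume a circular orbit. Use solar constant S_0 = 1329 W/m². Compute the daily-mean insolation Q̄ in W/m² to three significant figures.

cos h₀ = −tan(+87.4°) tan(+24.600°) = -10.0823 ≤ −1 ⇒ polar day, h₀ = π.
Bracket: h₀ sin ϕ sin δ + cos ϕ cos δ sin h₀ = 3.1416×0.99897×0.41628 + 0.04536×0.90924×0.00000 = 1.306438 + 0.000000 = 1.306438.
Q̄ = (S_0/π) × [bracket] = (1329/π) × 1.306438 = 552.7 W/m².

Q̄ ≈ 553 W/m²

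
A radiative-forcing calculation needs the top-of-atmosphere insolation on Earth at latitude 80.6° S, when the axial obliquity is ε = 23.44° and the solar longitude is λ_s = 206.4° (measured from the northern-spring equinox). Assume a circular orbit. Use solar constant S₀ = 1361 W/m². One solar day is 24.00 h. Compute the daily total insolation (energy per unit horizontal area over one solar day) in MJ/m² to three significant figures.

20.5 MJ/m²

Solar declination: sin δ = sin ε · sin λ_s = sin 23.44° × sin 206.4° = -0.17687, so δ = -10.188°.
cos H₀ = −tan(-80.6°) tan(-10.188°) = -1.0855 ≤ −1 ⇒ polar day, H₀ = π.
Bracket: H₀ sin φ sin δ + cos φ cos δ sin H₀ = 3.1416×-0.98657×-0.17687 + 0.16333×0.98423×0.00000 = 0.548192 + 0.000000 = 0.548192.
Q̄ = (S₀/π) × [bracket] = (1361/π) × 0.548192 = 237.49 W/m².
Daily total = Q̄ × 24.00 h × 3600 s/h = 237.49 × 24.00 × 3600 / 10⁶ = 20.52 MJ/m².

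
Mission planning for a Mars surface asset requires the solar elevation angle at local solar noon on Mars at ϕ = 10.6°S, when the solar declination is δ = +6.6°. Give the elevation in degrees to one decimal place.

At local noon the hour angle is zero, so the zenith angle equals |ϕ − δ| = |-10.6° − (+6.600°)| = 17.200°.
Elevation = 90° − 17.200° = 72.8°.

72.8°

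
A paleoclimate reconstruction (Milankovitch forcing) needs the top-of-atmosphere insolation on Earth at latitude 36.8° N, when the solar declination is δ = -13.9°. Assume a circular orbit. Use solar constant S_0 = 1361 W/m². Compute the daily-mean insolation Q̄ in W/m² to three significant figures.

cos h₀ = −tan(+36.8°) tan(-13.900°) = 0.1851, h₀ = 1.3846 rad.
Bracket: h₀ sin ϕ sin δ + cos ϕ cos δ sin h₀ = 1.3846×0.59902×-0.24023 + 0.80073×0.97072×0.98271 = -0.199248 + 0.763845 = 0.564597.
Q̄ = (S_0/π) × [bracket] = (1361/π) × 0.564597 = 244.6 W/m².

Q̄ ≈ 245 W/m²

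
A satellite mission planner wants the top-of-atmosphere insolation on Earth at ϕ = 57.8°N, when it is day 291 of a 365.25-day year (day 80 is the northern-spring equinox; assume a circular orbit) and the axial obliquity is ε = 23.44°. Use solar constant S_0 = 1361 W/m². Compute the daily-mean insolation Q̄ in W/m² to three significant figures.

Solar longitude: L_s = 360° × (291 − 80)/365.25 = 207.967°.
sin δ = sin 23.44° × sin 207.967° = -0.18655, so δ = -10.751°.
cos h₀ = −tan(+57.8°) tan(-10.751°) = 0.3015, h₀ = 1.2645 rad.
Bracket: h₀ sin ϕ sin δ + cos ϕ cos δ sin h₀ = 1.2645×0.84619×-0.18655 + 0.53288×0.98245×0.95346 = -0.199610 + 0.499163 = 0.299553.
Q̄ = (S_0/π) × [bracket] = (1361/π) × 0.299553 = 129.8 W/m².

Q̄ ≈ 130 W/m²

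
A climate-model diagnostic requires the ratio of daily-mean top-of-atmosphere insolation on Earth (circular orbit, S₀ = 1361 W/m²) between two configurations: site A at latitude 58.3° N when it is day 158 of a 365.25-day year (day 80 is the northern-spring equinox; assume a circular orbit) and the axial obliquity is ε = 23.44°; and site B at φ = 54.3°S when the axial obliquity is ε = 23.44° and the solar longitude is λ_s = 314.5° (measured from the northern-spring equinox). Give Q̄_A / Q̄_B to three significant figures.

Q̄_A / Q̄_B ≈ 1.15

— Configuration A (φ=+58.3°):
Solar longitude: λ_s = 360° × (158 − 80)/365.25 = 76.879°.
sin δ = sin 23.44° × sin 76.879° = 0.38740, so δ = +22.793°.
cos H₀ = −tan(+58.3°) tan(+22.793°) = -0.6804, H₀ = 2.3191 rad.
Bracket: H₀ sin φ sin δ + cos φ cos δ sin H₀ = 2.3191×0.85081×0.38740 + 0.52547×0.92191×0.73285 = 0.764384 + 0.355019 = 1.119403.
Q̄ = (S₀/π) × [bracket] = (1361/π) × 1.119403 = 484.95 W/m².
— Configuration B (φ=-54.3°):
Solar declination: sin δ = sin ε · sin λ_s = sin 23.44° × sin 314.5° = -0.28372, so δ = -16.483°.
cos H₀ = −tan(-54.3°) tan(-16.483°) = -0.4118, H₀ = 1.9952 rad.
Bracket: H₀ sin φ sin δ + cos φ cos δ sin H₀ = 1.9952×-0.81208×-0.28372 + 0.58354×0.95891×0.91129 = 0.459701 + 0.509924 = 0.969625.
Q̄ = (S₀/π) × [bracket] = (1361/π) × 0.969625 = 420.06 W/m².
Ratio Q̄_A / Q̄_B = 484.95 / 420.06 = 1.154.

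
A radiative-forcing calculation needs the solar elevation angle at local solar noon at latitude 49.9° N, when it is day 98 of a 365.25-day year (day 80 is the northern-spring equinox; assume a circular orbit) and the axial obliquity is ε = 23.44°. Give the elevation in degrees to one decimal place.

Solar longitude: L_s = 360° × (98 − 80)/365.25 = 17.741°.
sin δ = sin 23.44° × sin 17.741° = 0.12121, so δ = +6.962°.
At local noon the hour angle is zero, so the zenith angle equals |ϕ − δ| = |+49.9° − (+6.962°)| = 42.938°.
Elevation = 90° − 42.938° = 47.1°.

47.1°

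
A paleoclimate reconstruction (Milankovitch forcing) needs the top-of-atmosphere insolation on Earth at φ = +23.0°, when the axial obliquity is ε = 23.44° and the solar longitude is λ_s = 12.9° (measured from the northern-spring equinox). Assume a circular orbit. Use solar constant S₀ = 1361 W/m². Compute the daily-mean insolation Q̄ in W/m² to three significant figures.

Solar declination: sin δ = sin ε · sin λ_s = sin 23.44° × sin 12.9° = 0.08881, so δ = +5.095°.
cos H₀ = −tan(+23.0°) tan(+5.095°) = -0.0378, H₀ = 1.6087 rad.
Bracket: H₀ sin φ sin δ + cos φ cos δ sin H₀ = 1.6087×0.39073×0.08881 + 0.92050×0.99605×0.99928 = 0.055823 + 0.916204 = 0.972027.
Q̄ = (S₀/π) × [bracket] = (1361/π) × 0.972027 = 421.1 W/m².

Q̄ ≈ 421 W/m²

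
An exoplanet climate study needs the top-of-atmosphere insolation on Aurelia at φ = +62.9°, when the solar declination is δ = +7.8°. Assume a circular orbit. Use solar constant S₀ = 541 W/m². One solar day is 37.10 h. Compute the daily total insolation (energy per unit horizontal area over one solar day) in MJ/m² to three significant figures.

15.1 MJ/m²

cos H₀ = −tan(+62.9°) tan(+7.800°) = -0.2677, H₀ = 1.8418 rad.
Bracket: H₀ sin φ sin δ + cos φ cos δ sin H₀ = 1.8418×0.89021×0.13572 + 0.45554×0.99075×0.96351 = 0.222525 + 0.434857 = 0.657382.
Q̄ = (S₀/π) × [bracket] = (541/π) × 0.657382 = 113.20 W/m².
Daily total = Q̄ × 37.10 h × 3600 s/h = 113.20 × 37.10 × 3600 / 10⁶ = 15.12 MJ/m².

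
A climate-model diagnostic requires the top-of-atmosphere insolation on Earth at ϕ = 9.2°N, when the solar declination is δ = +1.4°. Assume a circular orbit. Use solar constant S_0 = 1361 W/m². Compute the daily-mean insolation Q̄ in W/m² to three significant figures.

cos h₀ = −tan(+9.2°) tan(+1.400°) = -0.0040, h₀ = 1.5748 rad.
Bracket: h₀ sin ϕ sin δ + cos ϕ cos δ sin h₀ = 1.5748×0.15988×0.02443 + 0.98714×0.99970×0.99999 = 0.006151 + 0.986834 = 0.992985.
Q̄ = (S_0/π) × [bracket] = (1361/π) × 0.992985 = 430.2 W/m².

Q̄ ≈ 430 W/m²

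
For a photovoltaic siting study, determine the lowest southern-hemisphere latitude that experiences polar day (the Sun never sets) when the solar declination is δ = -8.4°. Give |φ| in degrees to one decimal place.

Polar day requires cos H₀ = −tan φ tan δ ≤ −1, i.e. tan φ tan δ ≥ 1.
The boundary is |tan φ| · |tan δ| = 1, so |φ| = 90° − |δ| = 90° − 8.4° = 81.6° in the southern hemisphere.

|φ| = 81.6°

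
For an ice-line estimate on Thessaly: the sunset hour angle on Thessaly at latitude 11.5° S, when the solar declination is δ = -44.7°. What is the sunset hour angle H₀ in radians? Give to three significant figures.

cos H₀ = −tan φ · tan δ = −tan(-11.5°) × tan(-44.700°) = -0.2013, so H₀ = 1.7735 rad = 101.61°.

H₀ = 1.77 rad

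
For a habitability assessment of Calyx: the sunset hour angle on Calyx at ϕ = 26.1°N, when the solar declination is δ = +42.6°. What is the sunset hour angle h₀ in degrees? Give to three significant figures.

cos h₀ = −tan ϕ · tan δ = −tan(+26.1°) × tan(+42.600°) = -0.4505, so h₀ = 2.0381 rad = 116.77°.

h₀ = 117°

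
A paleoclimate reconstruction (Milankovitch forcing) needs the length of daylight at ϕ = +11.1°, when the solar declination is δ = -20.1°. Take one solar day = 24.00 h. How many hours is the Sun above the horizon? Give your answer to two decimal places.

11.45 h

cos h₀ = −tan ϕ · tan δ = −tan(+11.1°) × tan(-20.100°) = 0.0718, so h₀ = 1.4989 rad = 85.88°.
Daylight = 2h₀/(2π) × 24.00 h = (1.4989/π) × 24.00 = 11.45 h.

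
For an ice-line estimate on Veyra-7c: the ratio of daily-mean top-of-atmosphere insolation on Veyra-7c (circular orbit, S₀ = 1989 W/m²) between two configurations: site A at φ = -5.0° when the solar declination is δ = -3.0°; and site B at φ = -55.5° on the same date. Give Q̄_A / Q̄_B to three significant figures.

Q̄_A / Q̄_B ≈ 1.58

— Configuration A (φ=-5.0°):
cos H₀ = −tan(-5.0°) tan(-3.000°) = -0.0046, H₀ = 1.5754 rad.
Bracket: H₀ sin φ sin δ + cos φ cos δ sin H₀ = 1.5754×-0.08716×-0.05234 + 0.99619×0.99863×0.99999 = 0.007187 + 0.994815 = 1.002002.
Q̄ = (S₀/π) × [bracket] = (1989/π) × 1.002002 = 634.39 W/m².
— Configuration B (φ=-55.5°):
cos H₀ = −tan(-55.5°) tan(-3.000°) = -0.0763, H₀ = 1.6471 rad.
Bracket: H₀ sin φ sin δ + cos φ cos δ sin H₀ = 1.6471×-0.82413×-0.05234 + 0.56641×0.99863×0.99709 = 0.071048 + 0.563988 = 0.635036.
Q̄ = (S₀/π) × [bracket] = (1989/π) × 0.635036 = 402.05 W/m².
Ratio Q̄_A / Q̄_B = 634.39 / 402.05 = 1.578.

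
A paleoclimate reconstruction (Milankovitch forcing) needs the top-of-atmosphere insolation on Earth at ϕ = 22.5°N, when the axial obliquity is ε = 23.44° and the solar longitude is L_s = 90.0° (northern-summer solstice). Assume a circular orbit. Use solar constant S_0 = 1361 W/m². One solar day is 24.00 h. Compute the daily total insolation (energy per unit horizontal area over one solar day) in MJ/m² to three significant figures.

Solar declination: sin δ = sin ε · sin L_s = sin 23.44° × sin 90.0° = 0.39779, so δ = +23.440°.
cos h₀ = −tan(+22.5°) tan(+23.440°) = -0.1796, h₀ = 1.7514 rad.
Bracket: h₀ sin ϕ sin δ + cos ϕ cos δ sin h₀ = 1.7514×0.38268×0.39779 + 0.92388×0.91748×0.98374 = 0.266609 + 0.833859 = 1.100468.
Q̄ = (S_0/π) × [bracket] = (1361/π) × 1.100468 = 476.74 W/m².
Daily total = Q̄ × 24.00 h × 3600 s/h = 476.74 × 24.00 × 3600 / 10⁶ = 41.19 MJ/m².

41.2 MJ/m²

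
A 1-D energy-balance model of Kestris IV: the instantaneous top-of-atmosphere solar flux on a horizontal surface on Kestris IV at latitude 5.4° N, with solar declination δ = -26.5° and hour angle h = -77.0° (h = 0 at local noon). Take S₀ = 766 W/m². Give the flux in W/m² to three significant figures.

121 W/m²

cos θ_z = sin φ sin δ + cos φ cos δ cos h = -0.041991 + 0.200423 = 0.158432.
Flux = S₀ · cos θ_z = 766 × 0.158432 = 121.4 W/m².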